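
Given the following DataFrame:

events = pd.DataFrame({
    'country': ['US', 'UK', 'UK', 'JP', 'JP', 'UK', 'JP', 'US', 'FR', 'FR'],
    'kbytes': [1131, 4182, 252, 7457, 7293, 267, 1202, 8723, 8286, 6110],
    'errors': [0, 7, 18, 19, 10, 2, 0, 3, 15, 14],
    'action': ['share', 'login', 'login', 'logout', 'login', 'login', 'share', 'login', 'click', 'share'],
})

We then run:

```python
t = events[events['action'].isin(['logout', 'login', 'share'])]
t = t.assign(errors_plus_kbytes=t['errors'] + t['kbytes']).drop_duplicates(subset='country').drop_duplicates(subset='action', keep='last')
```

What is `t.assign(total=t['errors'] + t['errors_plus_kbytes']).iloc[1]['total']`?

7495

filter rows where action in ['logout', 'login', 'share']:
  country  kbytes  errors  action
0      US    1131       0   share
1      UK    4182       7   login
2      UK     252      18   login
3      JP    7457      19  logout
4      JP    7293      10   login
5      UK     267       2   login
6      JP    1202       0   share
7      US    8723       3   login
9      FR    6110      14   share
add column errors_plus_kbytes = t['errors'] + t['kbytes']:
  country  kbytes  errors  action  errors_plus_kbytes
0      US    1131       0   share                1131
1      UK    4182       7   login                4189
2      UK     252      18   login                 270
3      JP    7457      19  logout                7476
4      JP    7293      10   login                7303
5      UK     267       2   login                 269
6      JP    1202       0   share                1202
7      US    8723       3   login                8726
9      FR    6110      14   share                6124
drop duplicate country (keep=first):
  country  kbytes  errors  action  errors_plus_kbytes
0      US    1131       0   share                1131
1      UK    4182       7   login                4189
3      JP    7457      19  logout                7476
9      FR    6110      14   share                6124
drop duplicate action (keep=last):
  country  kbytes  errors  action  errors_plus_kbytes
1      UK    4182       7   login                4189
3      JP    7457      19  logout                7476
9      FR    6110      14   share                6124
add column total = t['errors'] + t['errors_plus_kbytes']:
  country  kbytes  errors  action  errors_plus_kbytes  total
1      UK    4182       7   login                4189   4196
3      JP    7457      19  logout                7476   7495
9      FR    6110      14   share                6124   6138
Reading off the value at position 1, column 'total', we get 7495.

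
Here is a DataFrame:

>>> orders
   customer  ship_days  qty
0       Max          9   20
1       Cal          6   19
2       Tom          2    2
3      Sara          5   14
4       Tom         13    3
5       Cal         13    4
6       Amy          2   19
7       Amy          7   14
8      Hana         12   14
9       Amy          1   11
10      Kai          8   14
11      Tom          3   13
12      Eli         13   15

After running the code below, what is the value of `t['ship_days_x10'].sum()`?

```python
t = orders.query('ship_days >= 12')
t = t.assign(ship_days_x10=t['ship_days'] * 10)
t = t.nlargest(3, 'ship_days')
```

390

filter rows where ship_days >= 12:
   customer  ship_days  qty
4       Tom         13    3
5       Cal         13    4
8      Hana         12   14
12      Eli         13   15
add column ship_days_x10 = t['ship_days'] * 10:
   customer  ship_days  qty  ship_days_x10
4       Tom         13    3            130
5       Cal         13    4            130
8      Hana         12   14            120
12      Eli         13   15            130
take 3 rows with largest ship_days:
   customer  ship_days  qty  ship_days_x10
4       Tom         13    3            130
5       Cal         13    4            130
12      Eli         13   15            130
Taking the sum of column 'ship_days_x10' gives 390.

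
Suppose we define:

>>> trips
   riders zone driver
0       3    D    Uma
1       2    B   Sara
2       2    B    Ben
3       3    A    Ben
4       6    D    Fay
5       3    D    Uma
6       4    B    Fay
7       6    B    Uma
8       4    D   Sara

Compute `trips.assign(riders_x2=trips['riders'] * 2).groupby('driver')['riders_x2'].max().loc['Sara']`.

add column riders_x2 = trips['riders'] * 2:
   riders zone driver  riders_x2
0       3    D    Uma          6
1       2    B   Sara          4
2       2    B    Ben          4
3       3    A    Ben          6
4       6    D    Fay         12
5       3    D    Uma          6
6       4    B    Fay          8
7       6    B    Uma         12
8       4    D   Sara          8
group by driver, max of riders_x2:
driver
Ben      6
Fay     12
Sara     8
Uma     12
Name: riders_x2, dtype: int64
So loc['Sara'] = 8.

8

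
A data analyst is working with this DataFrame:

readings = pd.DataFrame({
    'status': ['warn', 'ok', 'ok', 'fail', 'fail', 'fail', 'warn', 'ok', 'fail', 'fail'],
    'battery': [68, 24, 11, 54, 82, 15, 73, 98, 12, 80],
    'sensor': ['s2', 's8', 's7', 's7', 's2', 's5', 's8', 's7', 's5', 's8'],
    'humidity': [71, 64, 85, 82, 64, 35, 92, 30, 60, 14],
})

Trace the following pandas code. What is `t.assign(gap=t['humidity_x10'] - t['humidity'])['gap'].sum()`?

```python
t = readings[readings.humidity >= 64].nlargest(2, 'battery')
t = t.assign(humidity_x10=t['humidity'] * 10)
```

filter rows where humidity >= 64:
  status  battery sensor  humidity
0   warn       68     s2        71
1     ok       24     s8        64
2     ok       11     s7        85
3   fail       54     s7        82
4   fail       82     s2        64
6   warn       73     s8        92
take 2 rows with largest battery:
  status  battery sensor  humidity
4   fail       82     s2        64
6   warn       73     s8        92
add column humidity_x10 = t['humidity'] * 10:
  status  battery sensor  humidity  humidity_x10
4   fail       82     s2        64           640
6   warn       73     s8        92           920
add column gap = t['humidity_x10'] - t['humidity']:
  status  battery sensor  humidity  humidity_x10  gap
4   fail       82     s2        64           640  576
6   warn       73     s8        92           920  828
Reading off the sum of column 'gap', we get 1404.

1404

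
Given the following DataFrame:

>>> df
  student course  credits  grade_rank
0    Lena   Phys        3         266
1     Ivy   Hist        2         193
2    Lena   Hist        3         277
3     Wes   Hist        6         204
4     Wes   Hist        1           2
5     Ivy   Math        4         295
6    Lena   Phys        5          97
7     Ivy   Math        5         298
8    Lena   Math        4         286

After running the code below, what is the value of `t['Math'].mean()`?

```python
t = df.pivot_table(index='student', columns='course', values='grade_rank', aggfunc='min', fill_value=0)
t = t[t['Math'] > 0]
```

290.5

pivot: rows=student, cols=course, min(grade_rank):
course   Hist  Math  Phys
student                  
Ivy       193   295     0
Lena      277   286    97
Wes         2     0     0
filter rows where Math > 0:
course   Hist  Math  Phys
student                  
Ivy       193   295     0
Lena      277   286    97
The mean of column 'Math' is 290.5.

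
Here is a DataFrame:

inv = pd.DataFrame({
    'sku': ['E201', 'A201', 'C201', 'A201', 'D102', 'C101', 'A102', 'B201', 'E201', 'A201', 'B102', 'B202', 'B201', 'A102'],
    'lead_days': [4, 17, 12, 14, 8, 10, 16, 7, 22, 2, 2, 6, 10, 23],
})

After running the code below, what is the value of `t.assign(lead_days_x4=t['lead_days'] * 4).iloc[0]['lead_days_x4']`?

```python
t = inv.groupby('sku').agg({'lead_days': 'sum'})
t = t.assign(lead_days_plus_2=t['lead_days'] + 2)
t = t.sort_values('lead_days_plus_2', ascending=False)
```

156

group by sku, sum of lead_days:
      lead_days
sku            
A102         39
A201         33
B102          2
B201         17
B202          6
C101         10
C201         12
D102          8
E201         26
add column lead_days_plus_2 = t['lead_days'] + 2:
      lead_days  lead_days_plus_2
sku                              
A102         39                41
A201         33                35
B102          2                 4
B201         17                19
B202          6                 8
C101         10                12
C201         12                14
D102          8                10
E201         26                28
sort by lead_days_plus_2 descending:
      lead_days  lead_days_plus_2
sku                              
A102         39                41
A201         33                35
E201         26                28
B201         17                19
C201         12                14
C101         10                12
D102          8                10
B202          6                 8
B102          2                 4
add column lead_days_x4 = t['lead_days'] * 4:
      lead_days  lead_days_plus_2  lead_days_x4
sku                                            
A102         39                41           156
A201         33                35           132
E201         26                28           104
B201         17                19            68
C201         12                14            48
C101         10                12            40
D102          8                10            32
B202          6                 8            24
B102          2                 4             8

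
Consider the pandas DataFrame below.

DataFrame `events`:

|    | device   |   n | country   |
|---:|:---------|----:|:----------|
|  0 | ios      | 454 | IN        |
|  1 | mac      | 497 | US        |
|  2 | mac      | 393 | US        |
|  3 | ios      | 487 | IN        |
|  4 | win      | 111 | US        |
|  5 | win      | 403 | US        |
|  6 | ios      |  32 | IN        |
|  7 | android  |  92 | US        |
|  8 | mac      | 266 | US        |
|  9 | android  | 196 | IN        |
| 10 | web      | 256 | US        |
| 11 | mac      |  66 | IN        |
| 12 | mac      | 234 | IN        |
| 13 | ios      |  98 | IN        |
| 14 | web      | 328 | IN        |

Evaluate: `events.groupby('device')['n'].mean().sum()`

1251.95

group by device, mean of n:
device
android    144.00
ios        267.75
mac        291.20
web        292.00
win        257.00
Name: n, dtype: float64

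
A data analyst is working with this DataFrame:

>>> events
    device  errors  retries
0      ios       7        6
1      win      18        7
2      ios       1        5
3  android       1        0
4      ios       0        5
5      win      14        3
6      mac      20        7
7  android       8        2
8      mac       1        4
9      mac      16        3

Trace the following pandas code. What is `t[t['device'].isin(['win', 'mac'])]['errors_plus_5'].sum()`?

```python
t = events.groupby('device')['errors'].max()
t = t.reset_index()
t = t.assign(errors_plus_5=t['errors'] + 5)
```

group by device, max of errors:
device
android     8
ios         7
mac        20
win        18
Name: errors, dtype: int64
reset_index():
    device  errors
0  android       8
1      ios       7
2      mac      20
3      win      18
add column errors_plus_5 = t['errors'] + 5:
    device  errors  errors_plus_5
0  android       8             13
1      ios       7             12
2      mac      20             25
3      win      18             23
filter rows where device in ['win', 'mac']:
  device  errors  errors_plus_5
2    mac      20             25
3    win      18             23
Reading off the sum of column 'errors_plus_5', we get 48.

48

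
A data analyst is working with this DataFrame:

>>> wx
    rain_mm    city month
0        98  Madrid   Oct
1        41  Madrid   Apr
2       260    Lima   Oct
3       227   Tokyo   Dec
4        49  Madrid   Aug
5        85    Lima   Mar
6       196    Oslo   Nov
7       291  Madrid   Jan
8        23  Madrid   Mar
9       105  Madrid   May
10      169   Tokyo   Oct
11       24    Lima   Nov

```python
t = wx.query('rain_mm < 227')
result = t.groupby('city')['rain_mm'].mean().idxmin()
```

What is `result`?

filter rows where rain_mm < 227:
    rain_mm    city month
0        98  Madrid   Oct
1        41  Madrid   Apr
4        49  Madrid   Aug
5        85    Lima   Mar
6       196    Oslo   Nov
8        23  Madrid   Mar
9       105  Madrid   May
10      169   Tokyo   Oct
11       24    Lima   Nov
group by city, mean of rain_mm:
city
Lima       54.5
Madrid     63.2
Oslo      196.0
Tokyo     169.0
Name: rain_mm, dtype: float64
Taking the label with the smallest value gives Lima.

Lima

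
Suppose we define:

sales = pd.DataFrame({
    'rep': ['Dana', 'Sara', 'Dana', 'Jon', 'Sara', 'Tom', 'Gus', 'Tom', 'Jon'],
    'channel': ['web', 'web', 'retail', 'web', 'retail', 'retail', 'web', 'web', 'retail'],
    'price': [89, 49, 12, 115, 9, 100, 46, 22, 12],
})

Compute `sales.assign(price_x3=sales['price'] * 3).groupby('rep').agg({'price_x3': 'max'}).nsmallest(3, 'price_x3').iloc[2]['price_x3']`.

267

add column price_x3 = sales['price'] * 3:
    rep channel  price  price_x3
0  Dana     web     89       267
1  Sara     web     49       147
2  Dana  retail     12        36
3   Jon     web    115       345
4  Sara  retail      9        27
5   Tom  retail    100       300
6   Gus     web     46       138
7   Tom     web     22        66
8   Jon  retail     12        36
group by rep, max of price_x3:
      price_x3
rep           
Dana       267
Gus        138
Jon        345
Sara       147
Tom        300
take 3 rows with smallest price_x3:
      price_x3
rep           
Gus        138
Sara       147
Dana       267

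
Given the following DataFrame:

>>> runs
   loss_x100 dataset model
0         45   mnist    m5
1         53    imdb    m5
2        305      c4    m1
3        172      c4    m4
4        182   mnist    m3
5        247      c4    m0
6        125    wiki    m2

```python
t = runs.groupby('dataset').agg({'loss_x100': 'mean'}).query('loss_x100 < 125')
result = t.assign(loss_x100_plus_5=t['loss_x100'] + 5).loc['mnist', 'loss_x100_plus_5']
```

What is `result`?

118.5

group by dataset, mean of loss_x100:
          loss_x100
dataset            
c4       241.333333
imdb      53.000000
mnist    113.500000
wiki     125.000000
filter rows where loss_x100 < 125:
         loss_x100
dataset           
imdb          53.0
mnist        113.5
add column loss_x100_plus_5 = t['loss_x100'] + 5:
         loss_x100  loss_x100_plus_5
dataset                             
imdb          53.0              58.0
mnist        113.5             118.5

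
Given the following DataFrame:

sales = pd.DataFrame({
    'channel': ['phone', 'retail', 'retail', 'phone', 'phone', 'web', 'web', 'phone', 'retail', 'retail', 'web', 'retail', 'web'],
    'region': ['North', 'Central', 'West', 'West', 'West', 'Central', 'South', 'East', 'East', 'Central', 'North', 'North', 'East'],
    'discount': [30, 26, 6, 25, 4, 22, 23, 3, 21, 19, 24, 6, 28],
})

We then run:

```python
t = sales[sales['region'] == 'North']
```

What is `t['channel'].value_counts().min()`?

filter rows where region == 'North':
   channel region  discount
0    phone  North        30
10     web  North        24
11  retail  North         6
value_counts of channel:
channel
phone     1
web       1
retail    1
Name: count, dtype: int64

1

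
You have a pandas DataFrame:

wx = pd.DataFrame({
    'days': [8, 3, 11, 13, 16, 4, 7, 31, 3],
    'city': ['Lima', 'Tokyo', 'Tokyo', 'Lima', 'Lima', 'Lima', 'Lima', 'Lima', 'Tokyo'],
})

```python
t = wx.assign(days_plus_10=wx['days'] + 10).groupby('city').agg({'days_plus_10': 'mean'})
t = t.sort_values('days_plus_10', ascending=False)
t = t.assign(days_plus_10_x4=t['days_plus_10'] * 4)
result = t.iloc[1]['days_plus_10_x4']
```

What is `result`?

add column days_plus_10 = wx['days'] + 10:
   days   city  days_plus_10
0     8   Lima            18
1     3  Tokyo            13
2    11  Tokyo            21
3    13   Lima            23
4    16   Lima            26
5     4   Lima            14
6     7   Lima            17
7    31   Lima            41
8     3  Tokyo            13
group by city, mean of days_plus_10:
       days_plus_10
city               
Lima      23.166667
Tokyo     15.666667
sort by days_plus_10 descending:
       days_plus_10
city               
Lima      23.166667
Tokyo     15.666667
add column days_plus_10_x4 = t['days_plus_10'] * 4:
       days_plus_10  days_plus_10_x4
city                                
Lima      23.166667        92.666667
Tokyo     15.666667        62.666667

62.6666666667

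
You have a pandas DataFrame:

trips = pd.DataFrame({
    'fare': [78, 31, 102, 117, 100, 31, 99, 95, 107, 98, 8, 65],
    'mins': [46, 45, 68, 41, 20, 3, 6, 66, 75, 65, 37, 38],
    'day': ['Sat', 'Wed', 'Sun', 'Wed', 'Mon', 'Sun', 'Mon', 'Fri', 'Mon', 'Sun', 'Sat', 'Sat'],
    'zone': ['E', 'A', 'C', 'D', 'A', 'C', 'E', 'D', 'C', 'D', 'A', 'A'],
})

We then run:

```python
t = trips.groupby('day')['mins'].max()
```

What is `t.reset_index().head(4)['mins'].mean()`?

63.75

group by day, max of mins:
day
Fri    66
Mon    75
Sat    46
Sun    68
Wed    45
Name: mins, dtype: int64
reset_index():
   day  mins
0  Fri    66
1  Mon    75
2  Sat    46
3  Sun    68
4  Wed    45
take first 4 rows:
   day  mins
0  Fri    66
1  Mon    75
2  Sat    46
3  Sun    68
mean of column 'mins' → 63.75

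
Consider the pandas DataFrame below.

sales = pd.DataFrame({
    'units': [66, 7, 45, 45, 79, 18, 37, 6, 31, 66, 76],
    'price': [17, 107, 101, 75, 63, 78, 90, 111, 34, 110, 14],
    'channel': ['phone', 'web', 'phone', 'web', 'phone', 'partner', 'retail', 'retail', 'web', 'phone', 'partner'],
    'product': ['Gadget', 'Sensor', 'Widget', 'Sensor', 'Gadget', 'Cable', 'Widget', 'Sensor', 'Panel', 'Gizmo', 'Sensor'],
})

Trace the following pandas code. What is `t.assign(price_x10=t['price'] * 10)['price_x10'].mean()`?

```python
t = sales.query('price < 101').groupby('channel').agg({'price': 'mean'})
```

576.25

filter rows where price < 101:
    units  price  channel product
0      66     17    phone  Gadget
3      45     75      web  Sensor
4      79     63    phone  Gadget
5      18     78  partner   Cable
6      37     90   retail  Widget
8      31     34      web   Panel
10     76     14  partner  Sensor
group by channel, mean of price:
         price
channel       
partner   46.0
phone     40.0
retail    90.0
web       54.5
add column price_x10 = t['price'] * 10:
         price  price_x10
channel                  
partner   46.0      460.0
phone     40.0      400.0
retail    90.0      900.0
web       54.5      545.0
Hence 576.25.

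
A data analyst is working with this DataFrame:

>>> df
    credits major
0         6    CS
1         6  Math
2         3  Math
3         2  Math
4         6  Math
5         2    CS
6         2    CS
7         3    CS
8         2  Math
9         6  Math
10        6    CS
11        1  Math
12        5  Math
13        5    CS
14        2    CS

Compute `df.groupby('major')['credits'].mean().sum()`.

7.58928571429

group by major, mean of credits:
major
CS      3.714286
Math    3.875000
Name: credits, dtype: float64
The sum of the resulting series is 7.58928571429.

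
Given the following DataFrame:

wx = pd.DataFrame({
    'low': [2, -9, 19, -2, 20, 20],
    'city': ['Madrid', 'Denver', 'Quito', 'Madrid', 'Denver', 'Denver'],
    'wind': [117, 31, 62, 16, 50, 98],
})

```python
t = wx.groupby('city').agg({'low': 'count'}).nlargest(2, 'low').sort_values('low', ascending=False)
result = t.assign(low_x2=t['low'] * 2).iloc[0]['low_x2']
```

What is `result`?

6

group by city, count of low:
        low
city       
Denver    3
Madrid    2
Quito     1
take 2 rows with largest low:
        low
city       
Denver    3
Madrid    2
sort by low descending:
        low
city       
Denver    3
Madrid    2
add column low_x2 = t['low'] * 2:
        low  low_x2
city               
Denver    3       6
Madrid    2       4
Finally, value at position 0, column 'low_x2' = 6.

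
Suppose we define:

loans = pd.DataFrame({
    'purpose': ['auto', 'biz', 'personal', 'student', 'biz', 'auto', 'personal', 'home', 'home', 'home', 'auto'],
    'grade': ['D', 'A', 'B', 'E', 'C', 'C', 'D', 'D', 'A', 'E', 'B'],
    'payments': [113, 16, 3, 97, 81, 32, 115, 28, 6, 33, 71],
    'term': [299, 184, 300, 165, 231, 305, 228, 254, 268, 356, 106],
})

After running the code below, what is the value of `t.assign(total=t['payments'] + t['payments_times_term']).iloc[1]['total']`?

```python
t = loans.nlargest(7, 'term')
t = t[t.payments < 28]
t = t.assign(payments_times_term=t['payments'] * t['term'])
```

take 7 rows with largest term:
    purpose grade  payments  term
9      home     E        33   356
5      auto     C        32   305
2  personal     B         3   300
0      auto     D       113   299
8      home     A         6   268
7      home     D        28   254
4       biz     C        81   231
filter rows where payments < 28:
    purpose grade  payments  term
2  personal     B         3   300
8      home     A         6   268
add column payments_times_term = t['payments'] * t['term']:
    purpose grade  payments  term  payments_times_term
2  personal     B         3   300                  900
8      home     A         6   268                 1608
add column total = t['payments'] + t['payments_times_term']:
    purpose grade  payments  term  payments_times_term  total
2  personal     B         3   300                  900    903
8      home     A         6   268                 1608   1614

1614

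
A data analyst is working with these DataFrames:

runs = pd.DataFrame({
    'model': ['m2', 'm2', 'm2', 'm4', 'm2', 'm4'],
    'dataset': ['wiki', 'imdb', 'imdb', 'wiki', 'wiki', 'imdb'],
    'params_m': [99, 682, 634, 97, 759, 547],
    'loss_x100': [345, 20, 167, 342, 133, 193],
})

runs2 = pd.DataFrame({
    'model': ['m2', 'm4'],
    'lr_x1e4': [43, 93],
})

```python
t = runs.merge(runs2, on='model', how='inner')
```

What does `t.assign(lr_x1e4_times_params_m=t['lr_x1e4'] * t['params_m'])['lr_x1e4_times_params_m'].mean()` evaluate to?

merge on 'model' (how='inner') → 6 rows:
  model dataset  params_m  loss_x100  lr_x1e4
0    m2    wiki        99        345       43
1    m2    imdb       682         20       43
2    m2    imdb       634        167       43
3    m4    wiki        97        342       93
4    m2    wiki       759        133       43
5    m4    imdb       547        193       93
add column lr_x1e4_times_params_m = t['lr_x1e4'] * t['params_m']:
  model dataset  params_m  loss_x100  lr_x1e4  lr_x1e4_times_params_m
0    m2    wiki        99        345       43                    4257
1    m2    imdb       682         20       43                   29326
2    m2    imdb       634        167       43                   27262
3    m4    wiki        97        342       93                    9021
4    m2    wiki       759        133       43                   32637
5    m4    imdb       547        193       93                   50871
Taking the mean of column 'lr_x1e4_times_params_m' gives 25562.3333333.

25562.3333333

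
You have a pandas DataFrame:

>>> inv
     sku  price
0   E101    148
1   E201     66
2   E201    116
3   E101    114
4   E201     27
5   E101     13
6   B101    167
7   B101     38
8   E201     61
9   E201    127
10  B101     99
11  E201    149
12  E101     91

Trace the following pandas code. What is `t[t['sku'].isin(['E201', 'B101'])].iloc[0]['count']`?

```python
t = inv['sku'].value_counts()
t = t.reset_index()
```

value_counts of sku:
sku
E201    6
E101    4
B101    3
Name: count, dtype: int64
reset_index():
    sku  count
0  E201      6
1  E101      4
2  B101      3
filter rows where sku in ['E201', 'B101']:
    sku  count
0  E201      6
2  B101      3
Hence 6.

6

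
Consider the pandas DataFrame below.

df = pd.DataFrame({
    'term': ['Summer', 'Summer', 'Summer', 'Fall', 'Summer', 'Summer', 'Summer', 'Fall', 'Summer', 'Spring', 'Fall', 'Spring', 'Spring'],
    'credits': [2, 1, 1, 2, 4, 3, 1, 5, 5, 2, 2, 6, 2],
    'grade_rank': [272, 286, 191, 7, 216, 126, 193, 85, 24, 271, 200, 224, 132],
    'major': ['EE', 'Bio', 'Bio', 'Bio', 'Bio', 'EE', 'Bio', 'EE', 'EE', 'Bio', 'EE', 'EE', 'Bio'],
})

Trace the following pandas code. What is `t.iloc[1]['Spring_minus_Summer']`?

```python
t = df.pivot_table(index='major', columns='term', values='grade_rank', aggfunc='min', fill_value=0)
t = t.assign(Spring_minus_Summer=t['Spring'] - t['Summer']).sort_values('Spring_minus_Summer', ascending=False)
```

-59

pivot: rows=major, cols=term, min(grade_rank):
term   Fall  Spring  Summer
major                      
Bio       7     132     191
EE       85     224      24
add column Spring_minus_Summer = t['Spring'] - t['Summer']:
term   Fall  Spring  Summer  Spring_minus_Summer
major                                           
Bio       7     132     191                  -59
EE       85     224      24                  200
sort by Spring_minus_Summer descending:
term   Fall  Spring  Summer  Spring_minus_Summer
major                                           
EE       85     224      24                  200
Bio       7     132     191                  -59
value at position 1, column 'Spring_minus_Summer' → -59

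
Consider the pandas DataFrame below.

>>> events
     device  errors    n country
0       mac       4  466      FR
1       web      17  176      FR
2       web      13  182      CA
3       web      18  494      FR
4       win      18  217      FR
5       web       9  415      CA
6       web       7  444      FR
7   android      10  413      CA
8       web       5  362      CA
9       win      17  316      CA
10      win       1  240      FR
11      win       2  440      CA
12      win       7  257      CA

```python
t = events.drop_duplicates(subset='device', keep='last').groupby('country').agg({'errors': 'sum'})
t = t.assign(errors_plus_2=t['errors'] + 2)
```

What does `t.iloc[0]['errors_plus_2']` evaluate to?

24

drop duplicate device (keep=last):
     device  errors    n country
0       mac       4  466      FR
7   android      10  413      CA
8       web       5  362      CA
12      win       7  257      CA
group by country, sum of errors:
         errors
country        
CA           22
FR            4
add column errors_plus_2 = t['errors'] + 2:
         errors  errors_plus_2
country                       
CA           22             24
FR            4              6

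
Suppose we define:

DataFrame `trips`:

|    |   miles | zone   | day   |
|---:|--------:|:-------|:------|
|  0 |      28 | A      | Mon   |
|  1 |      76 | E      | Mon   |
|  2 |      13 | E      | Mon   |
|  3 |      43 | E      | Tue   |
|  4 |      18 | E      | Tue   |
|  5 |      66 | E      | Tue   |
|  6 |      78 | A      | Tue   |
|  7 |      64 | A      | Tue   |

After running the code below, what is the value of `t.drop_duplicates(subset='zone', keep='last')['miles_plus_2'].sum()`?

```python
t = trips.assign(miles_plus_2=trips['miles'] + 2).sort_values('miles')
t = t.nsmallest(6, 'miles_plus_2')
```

134

add column miles_plus_2 = trips['miles'] + 2:
   miles zone  day  miles_plus_2
0     28    A  Mon            30
1     76    E  Mon            78
2     13    E  Mon            15
3     43    E  Tue            45
4     18    E  Tue            20
5     66    E  Tue            68
6     78    A  Tue            80
7     64    A  Tue            66
sort by miles:
   miles zone  day  miles_plus_2
2     13    E  Mon            15
4     18    E  Tue            20
0     28    A  Mon            30
3     43    E  Tue            45
7     64    A  Tue            66
5     66    E  Tue            68
1     76    E  Mon            78
6     78    A  Tue            80
take 6 rows with smallest miles_plus_2:
   miles zone  day  miles_plus_2
2     13    E  Mon            15
4     18    E  Tue            20
0     28    A  Mon            30
3     43    E  Tue            45
7     64    A  Tue            66
5     66    E  Tue            68
drop duplicate zone (keep=last):
   miles zone  day  miles_plus_2
7     64    A  Tue            66
5     66    E  Tue            68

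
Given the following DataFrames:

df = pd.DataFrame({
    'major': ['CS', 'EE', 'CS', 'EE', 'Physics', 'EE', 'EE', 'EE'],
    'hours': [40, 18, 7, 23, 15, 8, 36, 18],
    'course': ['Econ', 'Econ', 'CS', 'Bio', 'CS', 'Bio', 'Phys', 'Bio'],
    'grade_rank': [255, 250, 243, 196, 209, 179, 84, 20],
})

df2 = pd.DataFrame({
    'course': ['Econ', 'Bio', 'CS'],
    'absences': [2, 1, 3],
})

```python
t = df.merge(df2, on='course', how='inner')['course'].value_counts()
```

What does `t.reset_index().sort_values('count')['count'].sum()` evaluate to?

merge on 'course' (how='inner') → 7 rows:
     major  hours course  grade_rank  absences
0       CS     40   Econ         255         2
1       EE     18   Econ         250         2
2       CS      7     CS         243         3
3       EE     23    Bio         196         1
4  Physics     15     CS         209         3
5       EE      8    Bio         179         1
6       EE     18    Bio          20         1
value_counts of course:
course
Bio     3
Econ    2
CS      2
Name: count, dtype: int64
reset_index():
  course  count
0    Bio      3
1   Econ      2
2     CS      2
sort by count:
  course  count
1   Econ      2
2     CS      2
0    Bio      3
So sum() = 7.

7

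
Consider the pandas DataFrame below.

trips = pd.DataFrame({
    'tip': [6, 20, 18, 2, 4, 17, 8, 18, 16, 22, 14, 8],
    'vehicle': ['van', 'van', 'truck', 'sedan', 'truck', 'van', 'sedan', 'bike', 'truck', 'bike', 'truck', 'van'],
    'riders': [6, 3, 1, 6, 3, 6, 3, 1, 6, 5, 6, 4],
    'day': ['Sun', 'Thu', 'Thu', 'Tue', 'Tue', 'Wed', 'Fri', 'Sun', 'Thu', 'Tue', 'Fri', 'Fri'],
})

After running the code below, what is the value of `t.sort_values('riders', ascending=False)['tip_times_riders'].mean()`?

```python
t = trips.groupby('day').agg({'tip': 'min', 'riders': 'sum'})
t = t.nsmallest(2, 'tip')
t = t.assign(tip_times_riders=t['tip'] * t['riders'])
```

35.0

group by day: min(tip), sum(riders):
     tip  riders
day             
Fri    8      13
Sun    6       7
Thu   16      10
Tue    2      14
Wed   17       6
take 2 rows with smallest tip:
     tip  riders
day             
Tue    2      14
Sun    6       7
add column tip_times_riders = t['tip'] * t['riders']:
     tip  riders  tip_times_riders
day                               
Tue    2      14                28
Sun    6       7                42
sort by riders descending:
     tip  riders  tip_times_riders
day                               
Tue    2      14                28
Sun    6       7                42
Then the mean of column 'tip_times_riders': 35.0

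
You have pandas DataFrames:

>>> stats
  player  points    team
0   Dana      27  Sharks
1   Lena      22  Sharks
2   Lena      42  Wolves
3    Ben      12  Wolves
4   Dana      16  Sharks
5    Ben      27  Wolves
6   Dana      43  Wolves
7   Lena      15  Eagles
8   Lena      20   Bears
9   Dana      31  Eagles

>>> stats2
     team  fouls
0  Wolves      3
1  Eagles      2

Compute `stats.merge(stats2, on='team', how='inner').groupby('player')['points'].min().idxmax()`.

merge on 'team' (how='inner') → 6 rows:
  player  points    team  fouls
0   Lena      42  Wolves      3
1    Ben      12  Wolves      3
2    Ben      27  Wolves      3
3   Dana      43  Wolves      3
4   Lena      15  Eagles      2
5   Dana      31  Eagles      2
group by player, min of points:
player
Ben     12
Dana    31
Lena    15
Name: points, dtype: int64
label with the largest value → Dana

Dana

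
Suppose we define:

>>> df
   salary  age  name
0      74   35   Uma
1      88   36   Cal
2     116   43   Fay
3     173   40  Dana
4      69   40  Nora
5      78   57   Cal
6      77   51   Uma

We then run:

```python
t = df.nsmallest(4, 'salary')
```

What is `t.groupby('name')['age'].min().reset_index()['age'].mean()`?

take 4 rows with smallest salary:
   salary  age  name
4      69   40  Nora
0      74   35   Uma
6      77   51   Uma
5      78   57   Cal
group by name, min of age:
name
Cal     57
Nora    40
Uma     35
Name: age, dtype: int64
reset_index():
   name  age
0   Cal   57
1  Nora   40
2   Uma   35
Then the mean of column 'age': 44.0

44.0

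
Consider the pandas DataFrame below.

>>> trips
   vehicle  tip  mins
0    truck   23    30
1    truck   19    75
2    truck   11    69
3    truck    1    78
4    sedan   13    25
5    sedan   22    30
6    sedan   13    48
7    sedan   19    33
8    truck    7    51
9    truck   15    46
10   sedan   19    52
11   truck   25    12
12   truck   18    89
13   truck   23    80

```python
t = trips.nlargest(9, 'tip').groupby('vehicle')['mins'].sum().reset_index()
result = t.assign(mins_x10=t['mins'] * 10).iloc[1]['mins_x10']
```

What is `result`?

3320

take 9 rows with largest tip:
   vehicle  tip  mins
11   truck   25    12
0    truck   23    30
13   truck   23    80
5    sedan   22    30
1    truck   19    75
7    sedan   19    33
10   sedan   19    52
12   truck   18    89
9    truck   15    46
group by vehicle, sum of mins:
vehicle
sedan    115
truck    332
Name: mins, dtype: int64
reset_index():
  vehicle  mins
0   sedan   115
1   truck   332
add column mins_x10 = t['mins'] * 10:
  vehicle  mins  mins_x10
0   sedan   115      1150
1   truck   332      3320
value at position 1, column 'mins_x10' → 3320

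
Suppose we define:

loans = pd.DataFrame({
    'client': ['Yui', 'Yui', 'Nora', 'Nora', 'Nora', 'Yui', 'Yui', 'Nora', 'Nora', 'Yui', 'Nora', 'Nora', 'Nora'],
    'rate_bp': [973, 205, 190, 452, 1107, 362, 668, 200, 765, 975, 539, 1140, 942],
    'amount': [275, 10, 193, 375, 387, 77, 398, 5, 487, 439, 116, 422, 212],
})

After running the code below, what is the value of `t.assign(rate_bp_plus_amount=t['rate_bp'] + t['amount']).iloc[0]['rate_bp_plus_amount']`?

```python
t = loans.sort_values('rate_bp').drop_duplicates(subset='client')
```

383

sort by rate_bp:
   client  rate_bp  amount
2    Nora      190     193
7    Nora      200       5
1     Yui      205      10
5     Yui      362      77
3    Nora      452     375
10   Nora      539     116
6     Yui      668     398
8    Nora      765     487
12   Nora      942     212
0     Yui      973     275
9     Yui      975     439
4    Nora     1107     387
11   Nora     1140     422
drop duplicate client (keep=first):
  client  rate_bp  amount
2   Nora      190     193
1    Yui      205      10
add column rate_bp_plus_amount = t['rate_bp'] + t['amount']:
  client  rate_bp  amount  rate_bp_plus_amount
2   Nora      190     193                  383
1    Yui      205      10                  215
Then the value at position 0, column 'rate_bp_plus_amount': 383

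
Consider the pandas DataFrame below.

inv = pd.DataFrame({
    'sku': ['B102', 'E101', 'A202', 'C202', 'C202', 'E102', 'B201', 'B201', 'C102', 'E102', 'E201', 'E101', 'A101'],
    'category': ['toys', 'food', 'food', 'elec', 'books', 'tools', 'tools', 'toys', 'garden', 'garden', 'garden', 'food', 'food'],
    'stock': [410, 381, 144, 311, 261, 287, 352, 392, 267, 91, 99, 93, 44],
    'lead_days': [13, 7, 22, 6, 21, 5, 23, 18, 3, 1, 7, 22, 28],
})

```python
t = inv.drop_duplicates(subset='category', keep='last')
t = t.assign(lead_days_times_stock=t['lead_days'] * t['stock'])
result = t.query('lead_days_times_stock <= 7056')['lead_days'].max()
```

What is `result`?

28

drop duplicate category (keep=last):
     sku category  stock  lead_days
3   C202     elec    311          6
4   C202    books    261         21
6   B201    tools    352         23
7   B201     toys    392         18
10  E201   garden     99          7
12  A101     food     44         28
add column lead_days_times_stock = t['lead_days'] * t['stock']:
     sku category  stock  lead_days  lead_days_times_stock
3   C202     elec    311          6                   1866
4   C202    books    261         21                   5481
6   B201    tools    352         23                   8096
7   B201     toys    392         18                   7056
10  E201   garden     99          7                    693
12  A101     food     44         28                   1232
filter rows where lead_days_times_stock <= 7056:
     sku category  stock  lead_days  lead_days_times_stock
3   C202     elec    311          6                   1866
4   C202    books    261         21                   5481
7   B201     toys    392         18                   7056
10  E201   garden     99          7                    693
12  A101     food     44         28                   1232
max of column 'lead_days' → 28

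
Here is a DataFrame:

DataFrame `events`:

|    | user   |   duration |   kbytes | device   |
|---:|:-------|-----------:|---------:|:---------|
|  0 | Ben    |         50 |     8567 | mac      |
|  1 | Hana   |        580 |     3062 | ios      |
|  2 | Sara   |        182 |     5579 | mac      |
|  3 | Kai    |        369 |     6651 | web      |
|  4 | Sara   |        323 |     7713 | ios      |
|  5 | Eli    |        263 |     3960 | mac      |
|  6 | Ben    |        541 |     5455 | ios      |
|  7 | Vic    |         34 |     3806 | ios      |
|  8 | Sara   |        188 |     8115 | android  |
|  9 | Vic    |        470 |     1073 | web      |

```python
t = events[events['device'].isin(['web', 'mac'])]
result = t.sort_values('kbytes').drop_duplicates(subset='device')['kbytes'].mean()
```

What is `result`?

2516.5

filter rows where device in ['web', 'mac']:
   user  duration  kbytes device
0   Ben        50    8567    mac
2  Sara       182    5579    mac
3   Kai       369    6651    web
5   Eli       263    3960    mac
9   Vic       470    1073    web
sort by kbytes:
   user  duration  kbytes device
9   Vic       470    1073    web
5   Eli       263    3960    mac
2  Sara       182    5579    mac
3   Kai       369    6651    web
0   Ben        50    8567    mac
drop duplicate device (keep=first):
  user  duration  kbytes device
9  Vic       470    1073    web
5  Eli       263    3960    mac
The mean of column 'kbytes' is 2516.5.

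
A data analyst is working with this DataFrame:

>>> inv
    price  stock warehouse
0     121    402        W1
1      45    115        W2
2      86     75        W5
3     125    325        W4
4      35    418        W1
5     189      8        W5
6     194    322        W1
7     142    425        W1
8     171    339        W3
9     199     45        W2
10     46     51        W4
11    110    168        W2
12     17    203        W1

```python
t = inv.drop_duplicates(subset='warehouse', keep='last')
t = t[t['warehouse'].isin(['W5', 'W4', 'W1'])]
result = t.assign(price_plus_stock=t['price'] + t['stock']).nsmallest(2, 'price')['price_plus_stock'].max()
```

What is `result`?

drop duplicate warehouse (keep=last):
    price  stock warehouse
5     189      8        W5
8     171    339        W3
10     46     51        W4
11    110    168        W2
12     17    203        W1
filter rows where warehouse in ['W5', 'W4', 'W1']:
    price  stock warehouse
5     189      8        W5
10     46     51        W4
12     17    203        W1
add column price_plus_stock = t['price'] + t['stock']:
    price  stock warehouse  price_plus_stock
5     189      8        W5               197
10     46     51        W4                97
12     17    203        W1               220
take 2 rows with smallest price:
    price  stock warehouse  price_plus_stock
12     17    203        W1               220
10     46     51        W4                97

220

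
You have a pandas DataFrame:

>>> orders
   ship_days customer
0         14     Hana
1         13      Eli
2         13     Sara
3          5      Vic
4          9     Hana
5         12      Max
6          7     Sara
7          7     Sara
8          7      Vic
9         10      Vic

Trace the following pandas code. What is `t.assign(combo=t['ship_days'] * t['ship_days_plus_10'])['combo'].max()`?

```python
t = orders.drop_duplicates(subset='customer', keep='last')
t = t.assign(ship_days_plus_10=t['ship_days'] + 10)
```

drop duplicate customer (keep=last):
   ship_days customer
1         13      Eli
4          9     Hana
5         12      Max
7          7     Sara
9         10      Vic
add column ship_days_plus_10 = t['ship_days'] + 10:
   ship_days customer  ship_days_plus_10
1         13      Eli                 23
4          9     Hana                 19
5         12      Max                 22
7          7     Sara                 17
9         10      Vic                 20
add column combo = t['ship_days'] * t['ship_days_plus_10']:
   ship_days customer  ship_days_plus_10  combo
1         13      Eli                 23    299
4          9     Hana                 19    171
5         12      Max                 22    264
7          7     Sara                 17    119
9         10      Vic                 20    200
Hence 299.

299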